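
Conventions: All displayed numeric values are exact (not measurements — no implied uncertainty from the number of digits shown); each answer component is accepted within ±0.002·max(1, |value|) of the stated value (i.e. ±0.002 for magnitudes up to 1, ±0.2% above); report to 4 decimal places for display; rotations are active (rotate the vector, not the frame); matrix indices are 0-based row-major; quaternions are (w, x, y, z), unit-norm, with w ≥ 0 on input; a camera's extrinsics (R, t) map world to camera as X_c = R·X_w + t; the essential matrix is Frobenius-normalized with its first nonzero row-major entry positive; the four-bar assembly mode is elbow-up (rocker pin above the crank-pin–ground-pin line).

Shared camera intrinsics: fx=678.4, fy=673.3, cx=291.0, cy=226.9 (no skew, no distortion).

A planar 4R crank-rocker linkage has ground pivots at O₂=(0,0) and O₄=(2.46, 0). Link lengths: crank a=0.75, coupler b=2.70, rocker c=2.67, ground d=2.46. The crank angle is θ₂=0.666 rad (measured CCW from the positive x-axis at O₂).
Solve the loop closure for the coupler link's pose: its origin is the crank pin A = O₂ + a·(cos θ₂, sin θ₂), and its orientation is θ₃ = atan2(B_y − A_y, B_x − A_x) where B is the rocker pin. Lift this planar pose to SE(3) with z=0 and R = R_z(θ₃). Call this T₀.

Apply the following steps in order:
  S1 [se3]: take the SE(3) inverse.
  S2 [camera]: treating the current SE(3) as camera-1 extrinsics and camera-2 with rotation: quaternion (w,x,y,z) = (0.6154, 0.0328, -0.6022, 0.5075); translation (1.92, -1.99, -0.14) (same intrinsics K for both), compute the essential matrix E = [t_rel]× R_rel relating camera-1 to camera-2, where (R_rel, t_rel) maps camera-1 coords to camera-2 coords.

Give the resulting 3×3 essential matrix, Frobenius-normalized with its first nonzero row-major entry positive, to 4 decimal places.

matrix = [0.0081 -0.4761 0.1221; 0.0070 -0.4855 0.1513; -0.0392 0.1928 0.6790]

source (fourbar_fk): coupler pose = R=[0.5846 -0.8113 0.0000; 0.8113 0.5846 0.0000; 0.0000 0.0000 1.0000], t=(0.5897, 0.4634, 0.0000)
after S1 (invert_se3): R=[0.5846 0.8113 0.0000; -0.8113 0.5846 -0.0000; 0.0000 0.0000 1.0000], t=(-0.7207, 0.2076, 0.0000)
after S2 (essential): [0.0081 -0.4761 0.1221; 0.0070 -0.4855 0.1513; -0.0392 0.1928 0.6790]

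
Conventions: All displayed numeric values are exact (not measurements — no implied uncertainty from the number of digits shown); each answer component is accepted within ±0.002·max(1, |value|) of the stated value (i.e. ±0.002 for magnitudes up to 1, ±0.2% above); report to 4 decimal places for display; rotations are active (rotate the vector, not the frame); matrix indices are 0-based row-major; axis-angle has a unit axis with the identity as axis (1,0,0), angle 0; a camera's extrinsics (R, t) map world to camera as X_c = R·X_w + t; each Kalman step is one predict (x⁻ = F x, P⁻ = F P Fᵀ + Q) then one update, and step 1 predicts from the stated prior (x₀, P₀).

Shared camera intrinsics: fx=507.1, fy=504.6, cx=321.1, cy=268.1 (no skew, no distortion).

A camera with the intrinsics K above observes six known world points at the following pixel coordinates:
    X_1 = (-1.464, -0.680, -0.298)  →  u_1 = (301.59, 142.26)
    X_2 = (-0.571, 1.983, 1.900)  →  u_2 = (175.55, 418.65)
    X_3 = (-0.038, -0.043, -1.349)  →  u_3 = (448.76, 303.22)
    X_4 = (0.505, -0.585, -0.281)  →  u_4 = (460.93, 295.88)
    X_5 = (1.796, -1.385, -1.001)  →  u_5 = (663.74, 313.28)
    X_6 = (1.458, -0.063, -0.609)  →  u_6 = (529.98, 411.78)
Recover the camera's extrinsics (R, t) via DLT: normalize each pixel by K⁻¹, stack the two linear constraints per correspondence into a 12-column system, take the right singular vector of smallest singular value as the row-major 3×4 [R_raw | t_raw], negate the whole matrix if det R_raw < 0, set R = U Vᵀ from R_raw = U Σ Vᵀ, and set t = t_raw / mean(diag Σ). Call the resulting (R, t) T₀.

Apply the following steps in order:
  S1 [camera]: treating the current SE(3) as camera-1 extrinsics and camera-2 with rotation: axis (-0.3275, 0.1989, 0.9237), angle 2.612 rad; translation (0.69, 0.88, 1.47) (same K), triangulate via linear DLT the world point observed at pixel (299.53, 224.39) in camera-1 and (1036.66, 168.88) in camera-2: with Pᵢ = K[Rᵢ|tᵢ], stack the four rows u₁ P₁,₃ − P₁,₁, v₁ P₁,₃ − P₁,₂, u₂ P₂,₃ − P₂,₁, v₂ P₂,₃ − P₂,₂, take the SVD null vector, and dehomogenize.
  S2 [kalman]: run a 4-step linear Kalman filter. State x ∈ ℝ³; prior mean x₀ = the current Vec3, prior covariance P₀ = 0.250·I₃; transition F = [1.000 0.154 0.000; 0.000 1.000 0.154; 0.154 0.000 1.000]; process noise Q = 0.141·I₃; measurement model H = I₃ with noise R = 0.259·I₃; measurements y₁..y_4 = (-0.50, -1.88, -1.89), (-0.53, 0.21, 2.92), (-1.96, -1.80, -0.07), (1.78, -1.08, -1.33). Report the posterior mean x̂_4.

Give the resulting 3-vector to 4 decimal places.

source (pnp_recover): camera pose = R=[0.7573 -0.5870 -0.2863; 0.6310 0.7707 0.0889; 0.1684 -0.2480 0.9540], t=(0.4600, 0.4100, 4.6300)
after S1 (triangulate): (-1.1239, 0.1679, -1.2314)
after S2 (kf_track): (0.1403, -1.0403, -0.6075)

result = (0.1403, -1.0403, -0.6075)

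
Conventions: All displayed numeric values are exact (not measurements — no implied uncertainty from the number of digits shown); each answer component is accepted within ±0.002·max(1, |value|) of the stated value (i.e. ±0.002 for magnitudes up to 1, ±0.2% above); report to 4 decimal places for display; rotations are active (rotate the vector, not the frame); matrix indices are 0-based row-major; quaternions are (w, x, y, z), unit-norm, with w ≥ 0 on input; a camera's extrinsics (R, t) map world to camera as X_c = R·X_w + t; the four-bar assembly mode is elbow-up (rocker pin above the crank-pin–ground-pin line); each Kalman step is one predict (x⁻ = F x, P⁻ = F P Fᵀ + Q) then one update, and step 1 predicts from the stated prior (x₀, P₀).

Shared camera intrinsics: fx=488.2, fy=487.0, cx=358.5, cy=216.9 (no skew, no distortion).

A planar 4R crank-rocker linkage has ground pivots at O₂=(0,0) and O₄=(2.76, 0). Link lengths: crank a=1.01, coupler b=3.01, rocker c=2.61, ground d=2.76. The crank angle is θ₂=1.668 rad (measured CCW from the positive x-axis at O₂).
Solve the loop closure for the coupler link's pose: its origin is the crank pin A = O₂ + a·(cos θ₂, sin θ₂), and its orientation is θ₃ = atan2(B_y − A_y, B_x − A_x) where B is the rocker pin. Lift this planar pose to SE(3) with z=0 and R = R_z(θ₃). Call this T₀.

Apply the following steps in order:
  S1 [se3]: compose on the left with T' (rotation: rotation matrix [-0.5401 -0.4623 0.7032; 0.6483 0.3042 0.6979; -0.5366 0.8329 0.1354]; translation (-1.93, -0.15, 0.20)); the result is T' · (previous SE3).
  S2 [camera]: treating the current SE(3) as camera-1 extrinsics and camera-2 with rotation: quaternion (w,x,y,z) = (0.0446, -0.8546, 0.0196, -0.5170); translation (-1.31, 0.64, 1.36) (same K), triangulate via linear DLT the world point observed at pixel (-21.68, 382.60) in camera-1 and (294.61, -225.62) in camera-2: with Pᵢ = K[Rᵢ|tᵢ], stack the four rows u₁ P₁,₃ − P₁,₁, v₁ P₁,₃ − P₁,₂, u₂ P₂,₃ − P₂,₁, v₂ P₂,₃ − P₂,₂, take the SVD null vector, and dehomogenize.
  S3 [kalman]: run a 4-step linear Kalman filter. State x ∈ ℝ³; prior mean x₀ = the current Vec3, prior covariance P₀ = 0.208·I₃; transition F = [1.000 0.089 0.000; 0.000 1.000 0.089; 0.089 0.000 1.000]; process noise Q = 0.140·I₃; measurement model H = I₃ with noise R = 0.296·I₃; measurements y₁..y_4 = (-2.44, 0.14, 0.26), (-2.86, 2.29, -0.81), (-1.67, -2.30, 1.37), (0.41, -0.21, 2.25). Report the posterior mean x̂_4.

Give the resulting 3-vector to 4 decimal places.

source (fourbar_fk): coupler pose = R=[0.8496 -0.5274 0.0000; 0.5274 0.8496 0.0000; 0.0000 0.0000 1.0000], t=(-0.0980, 1.0052, 0.0000)
after S1 (compose_se3): R=[-0.7027 -0.1079 0.7032; 0.7113 -0.0834 0.6979; -0.0167 0.9906 0.1354], t=(-2.3418, 0.0923, 1.0899)
after S2 (triangulate): (0.6716, 1.8777, 0.9000)
after S3 (kf_track): (-0.6626, -0.1828, 1.2835)

result = (-0.6626, -0.1828, 1.2835)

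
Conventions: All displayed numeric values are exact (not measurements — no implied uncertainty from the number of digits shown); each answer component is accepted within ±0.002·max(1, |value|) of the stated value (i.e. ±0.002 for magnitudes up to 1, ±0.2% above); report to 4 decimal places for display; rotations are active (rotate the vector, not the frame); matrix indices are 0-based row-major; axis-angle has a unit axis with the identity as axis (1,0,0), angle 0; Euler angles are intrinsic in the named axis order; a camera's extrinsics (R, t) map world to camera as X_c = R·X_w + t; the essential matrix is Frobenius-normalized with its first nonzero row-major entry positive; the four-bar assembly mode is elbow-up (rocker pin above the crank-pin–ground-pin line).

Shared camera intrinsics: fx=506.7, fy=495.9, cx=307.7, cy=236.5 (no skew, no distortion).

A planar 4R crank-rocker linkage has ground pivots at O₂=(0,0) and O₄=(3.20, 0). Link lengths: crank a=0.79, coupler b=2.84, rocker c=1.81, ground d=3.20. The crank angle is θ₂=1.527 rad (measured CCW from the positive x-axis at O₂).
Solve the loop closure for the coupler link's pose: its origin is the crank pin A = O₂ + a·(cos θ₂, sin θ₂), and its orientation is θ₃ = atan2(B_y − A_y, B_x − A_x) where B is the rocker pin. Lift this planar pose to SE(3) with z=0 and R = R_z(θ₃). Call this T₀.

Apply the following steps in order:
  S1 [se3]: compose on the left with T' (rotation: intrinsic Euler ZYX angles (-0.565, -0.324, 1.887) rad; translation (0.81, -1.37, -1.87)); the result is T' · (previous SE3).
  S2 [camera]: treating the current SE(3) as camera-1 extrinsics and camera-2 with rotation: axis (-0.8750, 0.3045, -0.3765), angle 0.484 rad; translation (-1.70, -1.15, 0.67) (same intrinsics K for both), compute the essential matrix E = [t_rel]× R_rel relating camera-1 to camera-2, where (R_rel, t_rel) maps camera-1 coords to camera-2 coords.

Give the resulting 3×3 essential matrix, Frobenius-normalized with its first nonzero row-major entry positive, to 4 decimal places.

source (fourbar_fk): coupler pose = R=[0.9420 -0.3356 0.0000; 0.3356 0.9420 0.0000; 0.0000 0.0000 1.0000], t=(0.0346, 0.7892, 0.0000)
after S1 (compose_se3): R=[0.6126 -0.6663 -0.4253; -0.5119 0.0755 -0.8557; 0.6023 0.7419 -0.2948], t=(0.5046, -1.4670, -1.1479)
after S2 (essential): [0.2589 -0.0477 -0.2189; 0.2369 0.2618 0.5981; -0.6071 -0.0165 0.1777]

matrix = [0.2589 -0.0477 -0.2189; 0.2369 0.2618 0.5981; -0.6071 -0.0165 0.1777]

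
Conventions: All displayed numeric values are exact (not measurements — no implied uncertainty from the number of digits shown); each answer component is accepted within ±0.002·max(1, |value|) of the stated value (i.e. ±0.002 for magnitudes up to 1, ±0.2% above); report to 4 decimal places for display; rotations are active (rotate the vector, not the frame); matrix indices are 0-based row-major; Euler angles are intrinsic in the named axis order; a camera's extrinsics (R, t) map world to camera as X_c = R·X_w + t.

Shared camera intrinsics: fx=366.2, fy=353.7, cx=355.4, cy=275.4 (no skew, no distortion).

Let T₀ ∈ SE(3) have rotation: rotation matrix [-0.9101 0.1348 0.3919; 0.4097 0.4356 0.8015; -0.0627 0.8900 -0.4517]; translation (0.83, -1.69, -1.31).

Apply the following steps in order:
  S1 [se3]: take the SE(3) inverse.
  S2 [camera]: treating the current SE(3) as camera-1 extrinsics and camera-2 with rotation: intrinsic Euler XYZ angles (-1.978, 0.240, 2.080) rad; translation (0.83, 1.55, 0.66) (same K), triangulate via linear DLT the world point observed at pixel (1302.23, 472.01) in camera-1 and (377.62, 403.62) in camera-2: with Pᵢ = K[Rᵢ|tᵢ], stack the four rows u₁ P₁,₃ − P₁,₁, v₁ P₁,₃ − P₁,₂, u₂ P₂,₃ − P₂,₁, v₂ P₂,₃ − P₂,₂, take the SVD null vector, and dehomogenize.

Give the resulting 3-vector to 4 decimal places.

after S1 (invert_se3): R=[-0.9101 0.4097 -0.0627; 0.1348 0.4356 0.8900; 0.3919 0.8015 -0.4517], t=(1.3656, 1.7902, 0.4376)
after S2 (triangulate): (-1.9477, 1.4068, -1.4853)

result = (-1.9477, 1.4068, -1.4853)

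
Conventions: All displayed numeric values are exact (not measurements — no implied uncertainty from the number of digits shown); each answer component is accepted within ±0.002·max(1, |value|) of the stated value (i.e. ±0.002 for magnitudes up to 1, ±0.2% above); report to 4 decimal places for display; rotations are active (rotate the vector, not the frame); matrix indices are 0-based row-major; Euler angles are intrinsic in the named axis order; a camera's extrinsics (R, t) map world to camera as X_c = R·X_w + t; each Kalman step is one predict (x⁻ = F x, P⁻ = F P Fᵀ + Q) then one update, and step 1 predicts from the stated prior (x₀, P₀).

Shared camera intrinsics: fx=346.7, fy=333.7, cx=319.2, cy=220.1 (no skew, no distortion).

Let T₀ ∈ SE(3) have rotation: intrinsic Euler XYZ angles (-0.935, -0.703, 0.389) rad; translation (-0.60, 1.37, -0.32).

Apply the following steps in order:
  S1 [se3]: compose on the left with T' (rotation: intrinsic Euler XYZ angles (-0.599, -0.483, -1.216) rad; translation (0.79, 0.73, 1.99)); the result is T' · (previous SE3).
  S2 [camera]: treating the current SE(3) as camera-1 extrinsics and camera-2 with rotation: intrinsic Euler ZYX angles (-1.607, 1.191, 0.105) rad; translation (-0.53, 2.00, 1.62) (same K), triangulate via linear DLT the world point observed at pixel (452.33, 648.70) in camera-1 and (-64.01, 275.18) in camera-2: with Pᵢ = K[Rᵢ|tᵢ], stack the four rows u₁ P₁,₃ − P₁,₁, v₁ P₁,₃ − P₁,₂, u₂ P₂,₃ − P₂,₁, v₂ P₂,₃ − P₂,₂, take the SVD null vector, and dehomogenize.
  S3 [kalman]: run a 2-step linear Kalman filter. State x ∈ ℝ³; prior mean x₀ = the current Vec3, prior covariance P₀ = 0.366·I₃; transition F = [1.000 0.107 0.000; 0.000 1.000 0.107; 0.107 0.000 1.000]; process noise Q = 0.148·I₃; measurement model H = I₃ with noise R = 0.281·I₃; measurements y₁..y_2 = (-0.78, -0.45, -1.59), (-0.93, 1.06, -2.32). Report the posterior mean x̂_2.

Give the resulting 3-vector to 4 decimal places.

after S1 (compose_se3): R=[0.7807 0.6168 0.1004; -0.0813 -0.0592 0.9949; 0.6196 -0.7849 0.0040], t=(1.8917, 1.7098, 1.5832)
after S2 (triangulate): (0.0787, -1.6587, 1.9868)
after S3 (kf_track): (-0.8126, 0.1182, -1.3991)

result = (-0.8126, 0.1182, -1.3991)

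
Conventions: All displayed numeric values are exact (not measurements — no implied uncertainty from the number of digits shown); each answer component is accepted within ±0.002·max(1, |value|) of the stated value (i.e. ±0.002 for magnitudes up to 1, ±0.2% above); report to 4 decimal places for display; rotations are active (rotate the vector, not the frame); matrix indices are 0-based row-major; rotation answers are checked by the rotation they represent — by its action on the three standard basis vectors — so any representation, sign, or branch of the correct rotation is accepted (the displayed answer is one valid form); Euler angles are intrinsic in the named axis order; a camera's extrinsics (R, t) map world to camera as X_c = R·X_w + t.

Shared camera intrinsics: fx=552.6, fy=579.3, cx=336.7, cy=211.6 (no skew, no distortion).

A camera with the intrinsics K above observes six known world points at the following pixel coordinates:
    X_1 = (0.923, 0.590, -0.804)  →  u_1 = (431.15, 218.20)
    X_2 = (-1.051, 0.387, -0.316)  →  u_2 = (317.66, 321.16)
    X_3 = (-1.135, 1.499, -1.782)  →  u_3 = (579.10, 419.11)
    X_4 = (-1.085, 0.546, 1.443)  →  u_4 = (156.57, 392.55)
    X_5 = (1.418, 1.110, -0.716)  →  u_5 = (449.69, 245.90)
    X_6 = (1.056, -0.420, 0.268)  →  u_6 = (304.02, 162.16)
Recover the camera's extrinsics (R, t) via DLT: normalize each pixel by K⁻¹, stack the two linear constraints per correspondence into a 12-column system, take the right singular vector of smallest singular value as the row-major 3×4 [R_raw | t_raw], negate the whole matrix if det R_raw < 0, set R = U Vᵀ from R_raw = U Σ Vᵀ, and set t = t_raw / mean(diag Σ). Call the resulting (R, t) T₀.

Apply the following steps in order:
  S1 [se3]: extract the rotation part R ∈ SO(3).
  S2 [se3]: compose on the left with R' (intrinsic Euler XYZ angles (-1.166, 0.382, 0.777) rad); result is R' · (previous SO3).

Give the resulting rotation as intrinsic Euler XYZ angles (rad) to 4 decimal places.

rotation (euler_xyz) = (-0.6989, -0.6613, 0.2505)

source (pnp_recover): camera pose = R=[0.3023 0.4453 -0.8428; -0.3626 0.8714 0.3304; 0.8816 0.2057 0.4249], t=(-0.2600, 0.1500, 5.0196)
after S1 (rot_of_se3): [0.3023 0.4453 -0.8428; -0.3626 0.8714 0.3304; 0.8816 0.2057 0.4249]
after S2 (compose_so3): [0.7645 -0.1957 -0.6142; 0.5726 0.6437 0.5078; 0.2960 -0.7399 0.6041]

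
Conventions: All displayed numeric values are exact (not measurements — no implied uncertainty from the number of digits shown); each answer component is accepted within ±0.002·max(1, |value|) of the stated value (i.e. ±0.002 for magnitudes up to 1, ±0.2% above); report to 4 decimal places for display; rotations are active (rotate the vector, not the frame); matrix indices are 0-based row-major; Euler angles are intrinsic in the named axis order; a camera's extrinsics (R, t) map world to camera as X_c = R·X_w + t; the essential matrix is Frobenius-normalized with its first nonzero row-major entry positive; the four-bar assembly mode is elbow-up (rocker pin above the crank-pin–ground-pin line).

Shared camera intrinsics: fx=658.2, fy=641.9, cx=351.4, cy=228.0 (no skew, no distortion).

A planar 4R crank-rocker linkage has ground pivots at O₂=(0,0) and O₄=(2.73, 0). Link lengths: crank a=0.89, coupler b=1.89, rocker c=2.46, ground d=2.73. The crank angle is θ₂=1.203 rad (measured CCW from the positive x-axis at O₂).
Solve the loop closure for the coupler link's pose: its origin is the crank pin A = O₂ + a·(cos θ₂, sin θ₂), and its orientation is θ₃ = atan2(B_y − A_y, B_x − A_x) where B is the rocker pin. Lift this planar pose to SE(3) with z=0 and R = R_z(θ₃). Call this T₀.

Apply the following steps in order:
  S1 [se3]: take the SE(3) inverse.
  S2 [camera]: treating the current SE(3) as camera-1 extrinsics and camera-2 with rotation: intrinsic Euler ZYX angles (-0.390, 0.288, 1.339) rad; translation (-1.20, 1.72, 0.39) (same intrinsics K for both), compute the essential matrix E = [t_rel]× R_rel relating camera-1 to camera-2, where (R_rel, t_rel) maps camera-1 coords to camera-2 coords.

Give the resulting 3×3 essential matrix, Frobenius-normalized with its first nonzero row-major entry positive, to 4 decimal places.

source (fourbar_fk): coupler pose = R=[0.6904 -0.7234 0.0000; 0.7234 0.6904 0.0000; 0.0000 0.0000 1.0000], t=(0.3200, 0.8305, 0.0000)
after S1 (invert_se3): R=[0.6904 0.7234 0.0000; -0.7234 0.6904 -0.0000; 0.0000 0.0000 1.0000], t=(-0.8217, -0.3418, 0.0000)
after S2 (essential): [0.3356 0.3618 0.4597; 0.4127 0.0342 -0.0651; -0.4530 0.1587 0.3728]

matrix = [0.3356 0.3618 0.4597; 0.4127 0.0342 -0.0651; -0.4530 0.1587 0.3728]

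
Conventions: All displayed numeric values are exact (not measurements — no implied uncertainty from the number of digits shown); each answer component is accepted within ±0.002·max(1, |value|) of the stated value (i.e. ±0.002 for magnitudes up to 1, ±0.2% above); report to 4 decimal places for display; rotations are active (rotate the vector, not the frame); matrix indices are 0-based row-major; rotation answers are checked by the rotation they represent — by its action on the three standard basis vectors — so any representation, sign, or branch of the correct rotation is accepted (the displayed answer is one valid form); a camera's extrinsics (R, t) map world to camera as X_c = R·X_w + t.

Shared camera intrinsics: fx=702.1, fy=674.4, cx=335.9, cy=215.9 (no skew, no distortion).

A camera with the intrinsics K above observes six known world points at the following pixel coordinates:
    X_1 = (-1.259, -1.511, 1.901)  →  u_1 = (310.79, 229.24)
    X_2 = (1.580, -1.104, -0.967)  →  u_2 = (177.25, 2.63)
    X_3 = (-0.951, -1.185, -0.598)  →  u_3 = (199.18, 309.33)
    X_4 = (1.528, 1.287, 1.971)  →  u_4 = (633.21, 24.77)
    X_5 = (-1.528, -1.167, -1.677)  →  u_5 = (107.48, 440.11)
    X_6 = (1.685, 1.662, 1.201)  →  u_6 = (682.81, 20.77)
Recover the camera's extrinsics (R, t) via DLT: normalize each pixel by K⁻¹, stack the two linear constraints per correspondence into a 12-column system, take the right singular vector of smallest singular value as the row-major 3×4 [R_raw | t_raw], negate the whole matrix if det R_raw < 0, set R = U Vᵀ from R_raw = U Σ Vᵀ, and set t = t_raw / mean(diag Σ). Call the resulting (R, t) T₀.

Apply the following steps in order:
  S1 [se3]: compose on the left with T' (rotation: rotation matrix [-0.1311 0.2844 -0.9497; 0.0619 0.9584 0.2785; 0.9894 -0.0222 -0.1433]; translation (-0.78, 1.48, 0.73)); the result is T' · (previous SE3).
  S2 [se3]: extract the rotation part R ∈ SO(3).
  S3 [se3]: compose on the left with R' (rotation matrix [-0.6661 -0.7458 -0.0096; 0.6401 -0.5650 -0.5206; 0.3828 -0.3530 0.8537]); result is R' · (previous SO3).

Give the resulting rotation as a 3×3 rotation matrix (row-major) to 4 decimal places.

source (pnp_recover): camera pose = R=[0.0909 0.8856 0.4555; -0.9068 0.2626 -0.3297; -0.4116 -0.3831 0.8269], t=(0.3000, 0.0400, 5.3400)
after S1 (compose_se3): R=[0.1211 0.3224 -0.9388; -0.9781 0.1998 -0.0575; 0.1690 0.9253 0.3395], t=(-5.8793, 3.0241, 0.2608)
after S2 (rot_of_se3): [0.1211 0.3224 -0.9388; -0.9781 0.1998 -0.0575; 0.1690 0.9253 0.3395]
after S3 (compose_so3): [0.6472 -0.3727 0.6650; 0.5421 -0.3883 -0.7452; 0.5359 0.8428 -0.0493]

rotation (matrix) = ((0.6472, -0.3727, 0.6650), (0.5421, -0.3883, -0.7452), (0.5359, 0.8428, -0.0493))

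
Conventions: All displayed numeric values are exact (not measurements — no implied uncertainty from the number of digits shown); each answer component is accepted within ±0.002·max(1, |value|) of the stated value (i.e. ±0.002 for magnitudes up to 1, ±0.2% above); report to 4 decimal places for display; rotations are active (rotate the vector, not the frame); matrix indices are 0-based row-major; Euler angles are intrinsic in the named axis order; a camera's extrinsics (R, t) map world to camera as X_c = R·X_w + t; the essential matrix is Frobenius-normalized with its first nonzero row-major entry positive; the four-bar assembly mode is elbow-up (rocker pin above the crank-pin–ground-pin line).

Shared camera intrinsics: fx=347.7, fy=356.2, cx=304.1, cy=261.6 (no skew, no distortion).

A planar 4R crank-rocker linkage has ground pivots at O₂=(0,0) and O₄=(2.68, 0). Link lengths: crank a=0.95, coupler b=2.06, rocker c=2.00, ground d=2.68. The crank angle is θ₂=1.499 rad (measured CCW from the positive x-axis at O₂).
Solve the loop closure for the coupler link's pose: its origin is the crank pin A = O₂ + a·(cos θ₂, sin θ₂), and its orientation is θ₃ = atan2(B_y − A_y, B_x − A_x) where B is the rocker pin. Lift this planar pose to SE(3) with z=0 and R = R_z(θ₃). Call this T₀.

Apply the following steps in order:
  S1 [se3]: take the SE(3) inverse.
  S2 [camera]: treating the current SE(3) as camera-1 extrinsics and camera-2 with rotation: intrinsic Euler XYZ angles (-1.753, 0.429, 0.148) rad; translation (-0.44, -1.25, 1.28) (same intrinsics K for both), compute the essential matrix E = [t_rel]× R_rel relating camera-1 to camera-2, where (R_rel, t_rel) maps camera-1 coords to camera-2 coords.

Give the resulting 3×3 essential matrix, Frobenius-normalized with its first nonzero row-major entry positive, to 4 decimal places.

source (fourbar_fk): coupler pose = R=[0.8989 -0.4381 0.0000; 0.4381 0.8989 0.0000; 0.0000 0.0000 1.0000], t=(0.0681, 0.9476, 0.0000)
after S1 (invert_se3): R=[0.8989 0.4381 0.0000; -0.4381 0.8989 0.0000; 0.0000 0.0000 1.0000], t=(-0.4763, -0.8219, 0.0000)
after S2 (essential): [0.3902 0.5395 -0.0360; 0.0033 -0.2829 0.0276; 0.5889 -0.3525 0.0589]

matrix = [0.3902 0.5395 -0.0360; 0.0033 -0.2829 0.0276; 0.5889 -0.3525 0.0589]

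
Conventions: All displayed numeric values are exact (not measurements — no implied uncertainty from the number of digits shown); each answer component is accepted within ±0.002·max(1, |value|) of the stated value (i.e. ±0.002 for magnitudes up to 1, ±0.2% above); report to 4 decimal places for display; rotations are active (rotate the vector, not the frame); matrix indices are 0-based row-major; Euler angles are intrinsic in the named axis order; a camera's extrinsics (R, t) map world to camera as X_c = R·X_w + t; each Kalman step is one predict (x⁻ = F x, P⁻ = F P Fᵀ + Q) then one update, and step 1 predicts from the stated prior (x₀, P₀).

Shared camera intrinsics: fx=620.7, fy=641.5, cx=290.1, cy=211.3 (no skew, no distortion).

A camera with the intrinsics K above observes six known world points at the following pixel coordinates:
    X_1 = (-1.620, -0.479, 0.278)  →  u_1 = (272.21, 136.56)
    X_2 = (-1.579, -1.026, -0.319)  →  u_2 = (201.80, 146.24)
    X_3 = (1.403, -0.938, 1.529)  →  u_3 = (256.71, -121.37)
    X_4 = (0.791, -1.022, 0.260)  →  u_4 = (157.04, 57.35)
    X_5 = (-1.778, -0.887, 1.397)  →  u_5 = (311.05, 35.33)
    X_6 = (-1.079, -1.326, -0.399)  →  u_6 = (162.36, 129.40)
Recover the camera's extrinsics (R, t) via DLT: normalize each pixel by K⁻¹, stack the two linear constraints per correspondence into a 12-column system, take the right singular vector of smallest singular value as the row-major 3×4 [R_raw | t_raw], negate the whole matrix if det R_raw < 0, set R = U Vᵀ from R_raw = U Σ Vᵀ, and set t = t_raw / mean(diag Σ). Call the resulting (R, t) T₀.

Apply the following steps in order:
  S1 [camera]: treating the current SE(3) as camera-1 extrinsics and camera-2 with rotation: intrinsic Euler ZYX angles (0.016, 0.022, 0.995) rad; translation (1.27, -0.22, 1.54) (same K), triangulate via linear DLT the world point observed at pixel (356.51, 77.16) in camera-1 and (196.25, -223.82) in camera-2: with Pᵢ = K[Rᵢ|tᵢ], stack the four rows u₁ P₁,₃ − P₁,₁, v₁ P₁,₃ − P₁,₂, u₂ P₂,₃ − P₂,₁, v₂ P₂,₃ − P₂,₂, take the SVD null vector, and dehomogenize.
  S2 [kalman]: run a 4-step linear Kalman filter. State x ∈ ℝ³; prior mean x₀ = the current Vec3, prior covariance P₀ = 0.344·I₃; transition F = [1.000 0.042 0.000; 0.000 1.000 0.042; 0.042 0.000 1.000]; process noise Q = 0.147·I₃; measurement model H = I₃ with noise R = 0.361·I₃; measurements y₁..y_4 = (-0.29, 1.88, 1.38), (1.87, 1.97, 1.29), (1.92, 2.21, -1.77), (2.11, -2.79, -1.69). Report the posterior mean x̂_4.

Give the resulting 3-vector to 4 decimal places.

result = (1.6214, -0.3177, -0.8545)

source (pnp_recover): camera pose = R=[-0.1549 0.7504 0.6426; 0.0163 0.6523 -0.7578; -0.9878 -0.1069 -0.1132], t=(-0.2699, -0.2599, 5.3293)
after S1 (triangulate): (-1.6320, -0.1677, 1.3556)
after S2 (kf_track): (1.6214, -0.3177, -0.8545)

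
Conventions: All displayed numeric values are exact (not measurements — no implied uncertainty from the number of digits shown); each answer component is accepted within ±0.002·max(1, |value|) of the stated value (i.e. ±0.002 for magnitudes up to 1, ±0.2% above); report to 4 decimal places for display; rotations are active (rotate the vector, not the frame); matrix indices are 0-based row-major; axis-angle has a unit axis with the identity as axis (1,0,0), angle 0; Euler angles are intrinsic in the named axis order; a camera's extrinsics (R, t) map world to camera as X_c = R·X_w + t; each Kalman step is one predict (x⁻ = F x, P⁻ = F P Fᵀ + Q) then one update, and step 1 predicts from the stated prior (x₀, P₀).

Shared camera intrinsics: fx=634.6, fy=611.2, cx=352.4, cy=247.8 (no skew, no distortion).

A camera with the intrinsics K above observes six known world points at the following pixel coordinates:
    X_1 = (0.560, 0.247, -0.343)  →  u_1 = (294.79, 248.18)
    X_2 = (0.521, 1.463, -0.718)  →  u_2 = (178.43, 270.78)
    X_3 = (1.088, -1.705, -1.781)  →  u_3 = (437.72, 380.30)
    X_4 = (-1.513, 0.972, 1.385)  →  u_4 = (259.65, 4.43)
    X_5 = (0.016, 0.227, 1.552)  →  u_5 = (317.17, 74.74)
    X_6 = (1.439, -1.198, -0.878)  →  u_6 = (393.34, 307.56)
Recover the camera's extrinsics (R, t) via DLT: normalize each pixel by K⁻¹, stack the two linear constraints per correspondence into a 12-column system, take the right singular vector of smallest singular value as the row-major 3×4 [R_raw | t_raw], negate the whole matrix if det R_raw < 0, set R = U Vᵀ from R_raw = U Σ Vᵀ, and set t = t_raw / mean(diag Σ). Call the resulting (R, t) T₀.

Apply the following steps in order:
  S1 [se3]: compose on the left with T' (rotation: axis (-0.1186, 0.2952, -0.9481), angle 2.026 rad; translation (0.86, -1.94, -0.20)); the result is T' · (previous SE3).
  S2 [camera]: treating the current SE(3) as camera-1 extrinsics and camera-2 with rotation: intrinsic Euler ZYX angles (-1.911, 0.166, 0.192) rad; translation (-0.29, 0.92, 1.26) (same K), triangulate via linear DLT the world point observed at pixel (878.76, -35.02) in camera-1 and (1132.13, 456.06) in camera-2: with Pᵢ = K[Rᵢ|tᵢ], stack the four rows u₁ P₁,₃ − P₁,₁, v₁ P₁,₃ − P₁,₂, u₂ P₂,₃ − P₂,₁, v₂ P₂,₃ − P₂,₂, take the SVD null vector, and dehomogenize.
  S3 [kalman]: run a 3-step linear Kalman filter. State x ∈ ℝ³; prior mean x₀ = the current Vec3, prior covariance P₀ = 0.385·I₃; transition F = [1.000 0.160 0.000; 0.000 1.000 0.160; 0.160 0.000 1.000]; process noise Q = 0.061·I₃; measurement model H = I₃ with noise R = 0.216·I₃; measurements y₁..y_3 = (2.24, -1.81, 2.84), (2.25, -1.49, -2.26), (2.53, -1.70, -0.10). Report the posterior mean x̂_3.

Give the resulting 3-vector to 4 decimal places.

source (pnp_recover): camera pose = R=[-0.2326 -0.9707 0.0606; 0.1430 -0.0958 -0.9851; 0.9620 -0.2204 0.1610], t=(-0.2499, -0.3899, 6.6295)
after S1 (compose_se3): R=[0.6228 0.2363 -0.7458; -0.1203 0.9709 0.2072; 0.7730 -0.0393 0.6331], t=(3.4832, -3.5570, 5.6880)
after S2 (triangulate): (0.2881, 1.2702, -0.7068)
after S3 (kf_track): (1.9544, -1.3327, 0.0469)

result = (1.9544, -1.3327, 0.0469)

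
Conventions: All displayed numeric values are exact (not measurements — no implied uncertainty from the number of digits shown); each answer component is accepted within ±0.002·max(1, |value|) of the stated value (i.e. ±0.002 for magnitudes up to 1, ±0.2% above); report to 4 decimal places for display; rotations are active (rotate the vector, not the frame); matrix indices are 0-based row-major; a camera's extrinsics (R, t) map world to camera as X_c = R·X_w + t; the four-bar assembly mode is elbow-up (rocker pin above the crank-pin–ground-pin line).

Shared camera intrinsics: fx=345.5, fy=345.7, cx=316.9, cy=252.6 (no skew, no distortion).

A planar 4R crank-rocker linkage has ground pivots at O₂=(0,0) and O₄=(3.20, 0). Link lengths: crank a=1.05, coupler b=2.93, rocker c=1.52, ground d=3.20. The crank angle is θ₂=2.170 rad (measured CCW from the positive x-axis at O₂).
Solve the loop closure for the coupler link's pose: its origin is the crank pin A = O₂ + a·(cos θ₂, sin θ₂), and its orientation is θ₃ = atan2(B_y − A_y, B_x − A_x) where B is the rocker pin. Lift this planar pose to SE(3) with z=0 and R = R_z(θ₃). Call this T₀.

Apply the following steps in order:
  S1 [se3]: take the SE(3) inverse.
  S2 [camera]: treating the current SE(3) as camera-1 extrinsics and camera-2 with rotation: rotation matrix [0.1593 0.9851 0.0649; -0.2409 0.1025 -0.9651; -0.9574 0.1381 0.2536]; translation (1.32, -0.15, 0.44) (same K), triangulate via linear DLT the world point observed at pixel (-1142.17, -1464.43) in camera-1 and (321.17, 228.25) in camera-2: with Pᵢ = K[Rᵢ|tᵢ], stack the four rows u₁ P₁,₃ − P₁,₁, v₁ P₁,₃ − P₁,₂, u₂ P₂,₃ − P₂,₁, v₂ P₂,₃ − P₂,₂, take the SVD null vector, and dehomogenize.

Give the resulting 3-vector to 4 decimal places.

source (fourbar_fk): coupler pose = R=[0.9921 -0.1257 0.0000; 0.1257 0.9921 0.0000; 0.0000 0.0000 1.0000], t=(-0.5922, 0.8671, 0.0000)
after S1 (invert_se3): R=[0.9921 0.1257 0.0000; -0.1257 0.9921 0.0000; 0.0000 0.0000 1.0000], t=(0.4785, -0.9347, 0.0000)
after S2 (triangulate): (-1.8371, -1.0390, 0.3492)

result = (-1.8371, -1.0390, 0.3492)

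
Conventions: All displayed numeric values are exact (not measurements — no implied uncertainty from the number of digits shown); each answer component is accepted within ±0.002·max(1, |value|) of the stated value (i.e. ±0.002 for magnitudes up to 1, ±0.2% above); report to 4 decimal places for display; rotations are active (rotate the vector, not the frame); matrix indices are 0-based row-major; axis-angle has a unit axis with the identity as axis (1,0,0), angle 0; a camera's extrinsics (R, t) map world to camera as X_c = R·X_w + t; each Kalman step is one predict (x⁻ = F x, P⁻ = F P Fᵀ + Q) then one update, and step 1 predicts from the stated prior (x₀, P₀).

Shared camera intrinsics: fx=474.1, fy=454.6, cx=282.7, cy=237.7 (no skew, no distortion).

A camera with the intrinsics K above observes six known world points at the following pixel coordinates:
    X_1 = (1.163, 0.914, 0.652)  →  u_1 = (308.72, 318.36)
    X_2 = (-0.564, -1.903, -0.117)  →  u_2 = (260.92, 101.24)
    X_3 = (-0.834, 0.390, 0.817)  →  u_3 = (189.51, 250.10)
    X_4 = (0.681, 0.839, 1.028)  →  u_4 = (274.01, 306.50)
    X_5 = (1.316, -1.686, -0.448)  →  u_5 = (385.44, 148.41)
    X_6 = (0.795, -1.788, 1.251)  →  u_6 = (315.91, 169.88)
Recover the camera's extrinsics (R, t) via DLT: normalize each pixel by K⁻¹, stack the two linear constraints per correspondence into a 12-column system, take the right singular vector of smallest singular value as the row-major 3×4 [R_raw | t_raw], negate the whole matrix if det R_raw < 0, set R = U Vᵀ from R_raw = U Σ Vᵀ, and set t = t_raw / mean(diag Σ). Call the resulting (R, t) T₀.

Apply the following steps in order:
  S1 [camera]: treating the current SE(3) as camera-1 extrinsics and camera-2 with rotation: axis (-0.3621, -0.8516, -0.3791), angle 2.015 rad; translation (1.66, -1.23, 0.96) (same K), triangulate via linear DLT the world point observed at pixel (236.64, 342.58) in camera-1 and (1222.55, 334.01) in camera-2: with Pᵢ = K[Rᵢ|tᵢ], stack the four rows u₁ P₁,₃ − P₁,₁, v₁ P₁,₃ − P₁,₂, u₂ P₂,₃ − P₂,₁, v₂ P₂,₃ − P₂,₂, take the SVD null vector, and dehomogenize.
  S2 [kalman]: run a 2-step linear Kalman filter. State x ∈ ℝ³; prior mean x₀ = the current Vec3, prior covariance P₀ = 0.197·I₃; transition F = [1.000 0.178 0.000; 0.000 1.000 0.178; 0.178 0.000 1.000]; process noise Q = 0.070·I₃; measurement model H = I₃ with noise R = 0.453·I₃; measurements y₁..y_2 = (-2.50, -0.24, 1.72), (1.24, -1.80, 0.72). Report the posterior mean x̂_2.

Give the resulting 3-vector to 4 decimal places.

source (pnp_recover): camera pose = R=[0.9339 -0.2545 -0.2510; 0.3080 0.9293 0.2037; 0.1815 -0.2675 0.9463], t=(-0.2999, -0.0799, 6.5165)
after S1 (triangulate): (0.2184, 1.5488, 0.6703)
after S2 (kf_track): (-0.0040, 0.1290, 0.7459)

result = (-0.0040, 0.1290, 0.7459)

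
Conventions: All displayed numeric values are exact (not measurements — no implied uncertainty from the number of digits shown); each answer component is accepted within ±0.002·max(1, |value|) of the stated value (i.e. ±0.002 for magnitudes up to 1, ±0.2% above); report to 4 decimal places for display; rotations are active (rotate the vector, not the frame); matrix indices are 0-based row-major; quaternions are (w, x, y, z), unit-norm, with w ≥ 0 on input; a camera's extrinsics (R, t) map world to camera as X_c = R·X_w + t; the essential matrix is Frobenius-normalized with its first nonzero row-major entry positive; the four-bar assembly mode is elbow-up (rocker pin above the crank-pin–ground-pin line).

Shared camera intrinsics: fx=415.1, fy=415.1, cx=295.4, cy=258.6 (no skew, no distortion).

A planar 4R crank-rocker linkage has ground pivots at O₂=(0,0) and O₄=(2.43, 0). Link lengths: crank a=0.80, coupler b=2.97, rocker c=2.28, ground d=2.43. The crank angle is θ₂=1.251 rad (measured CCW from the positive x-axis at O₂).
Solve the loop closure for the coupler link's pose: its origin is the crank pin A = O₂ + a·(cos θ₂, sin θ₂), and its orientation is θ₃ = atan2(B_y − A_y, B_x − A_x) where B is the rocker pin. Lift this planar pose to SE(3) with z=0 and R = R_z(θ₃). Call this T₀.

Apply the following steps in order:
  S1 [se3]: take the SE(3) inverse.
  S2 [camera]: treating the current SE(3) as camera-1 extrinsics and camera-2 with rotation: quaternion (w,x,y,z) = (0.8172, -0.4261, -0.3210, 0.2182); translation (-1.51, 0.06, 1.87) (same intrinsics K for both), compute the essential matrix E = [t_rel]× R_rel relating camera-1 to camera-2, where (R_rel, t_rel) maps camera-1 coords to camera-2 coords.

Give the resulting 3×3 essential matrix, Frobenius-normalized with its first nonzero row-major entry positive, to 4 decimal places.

matrix = [0.4044 0.2676 0.1618; -0.1986 0.6311 0.1174; 0.5230 -0.0178 0.1153]

source (fourbar_fk): coupler pose = R=[0.8657 -0.5005 0.0000; 0.5005 0.8657 0.0000; 0.0000 0.0000 1.0000], t=(0.2515, 0.7594, 0.0000)
after S1 (invert_se3): R=[0.8657 0.5005 0.0000; -0.5005 0.8657 0.0000; 0.0000 0.0000 1.0000], t=(-0.5978, -0.5316, 0.0000)
after S2 (essential): [0.4044 0.2676 0.1618; -0.1986 0.6311 0.1174; 0.5230 -0.0178 0.1153]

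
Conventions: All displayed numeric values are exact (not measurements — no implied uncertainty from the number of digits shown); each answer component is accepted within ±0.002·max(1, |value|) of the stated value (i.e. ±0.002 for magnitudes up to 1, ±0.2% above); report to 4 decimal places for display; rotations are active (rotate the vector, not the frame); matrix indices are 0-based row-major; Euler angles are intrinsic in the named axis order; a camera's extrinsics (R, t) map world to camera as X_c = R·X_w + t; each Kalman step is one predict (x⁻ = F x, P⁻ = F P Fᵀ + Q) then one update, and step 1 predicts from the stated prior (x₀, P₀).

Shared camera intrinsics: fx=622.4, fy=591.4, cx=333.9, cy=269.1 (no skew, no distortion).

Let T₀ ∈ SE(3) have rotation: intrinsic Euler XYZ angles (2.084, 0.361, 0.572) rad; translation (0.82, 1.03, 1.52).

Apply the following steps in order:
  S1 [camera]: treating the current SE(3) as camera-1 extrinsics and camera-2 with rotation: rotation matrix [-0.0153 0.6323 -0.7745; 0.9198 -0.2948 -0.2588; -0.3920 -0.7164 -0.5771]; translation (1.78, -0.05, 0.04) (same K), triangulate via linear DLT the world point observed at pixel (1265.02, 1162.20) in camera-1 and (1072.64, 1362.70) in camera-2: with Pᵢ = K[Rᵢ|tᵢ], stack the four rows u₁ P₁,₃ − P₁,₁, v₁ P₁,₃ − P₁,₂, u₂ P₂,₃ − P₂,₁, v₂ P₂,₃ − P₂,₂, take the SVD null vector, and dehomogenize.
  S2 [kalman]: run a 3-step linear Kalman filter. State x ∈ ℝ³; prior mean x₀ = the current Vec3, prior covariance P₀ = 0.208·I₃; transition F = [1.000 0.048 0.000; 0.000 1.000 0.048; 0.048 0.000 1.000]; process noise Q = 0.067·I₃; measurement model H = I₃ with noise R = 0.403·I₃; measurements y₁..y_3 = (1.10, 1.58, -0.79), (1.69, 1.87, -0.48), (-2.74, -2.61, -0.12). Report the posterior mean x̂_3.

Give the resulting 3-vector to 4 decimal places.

after S1 (triangulate): (1.4833, -1.6637, -0.7448)
after S2 (kf_track): (-0.0144, -0.6898, -0.4416)

result = (-0.0144, -0.6898, -0.4416)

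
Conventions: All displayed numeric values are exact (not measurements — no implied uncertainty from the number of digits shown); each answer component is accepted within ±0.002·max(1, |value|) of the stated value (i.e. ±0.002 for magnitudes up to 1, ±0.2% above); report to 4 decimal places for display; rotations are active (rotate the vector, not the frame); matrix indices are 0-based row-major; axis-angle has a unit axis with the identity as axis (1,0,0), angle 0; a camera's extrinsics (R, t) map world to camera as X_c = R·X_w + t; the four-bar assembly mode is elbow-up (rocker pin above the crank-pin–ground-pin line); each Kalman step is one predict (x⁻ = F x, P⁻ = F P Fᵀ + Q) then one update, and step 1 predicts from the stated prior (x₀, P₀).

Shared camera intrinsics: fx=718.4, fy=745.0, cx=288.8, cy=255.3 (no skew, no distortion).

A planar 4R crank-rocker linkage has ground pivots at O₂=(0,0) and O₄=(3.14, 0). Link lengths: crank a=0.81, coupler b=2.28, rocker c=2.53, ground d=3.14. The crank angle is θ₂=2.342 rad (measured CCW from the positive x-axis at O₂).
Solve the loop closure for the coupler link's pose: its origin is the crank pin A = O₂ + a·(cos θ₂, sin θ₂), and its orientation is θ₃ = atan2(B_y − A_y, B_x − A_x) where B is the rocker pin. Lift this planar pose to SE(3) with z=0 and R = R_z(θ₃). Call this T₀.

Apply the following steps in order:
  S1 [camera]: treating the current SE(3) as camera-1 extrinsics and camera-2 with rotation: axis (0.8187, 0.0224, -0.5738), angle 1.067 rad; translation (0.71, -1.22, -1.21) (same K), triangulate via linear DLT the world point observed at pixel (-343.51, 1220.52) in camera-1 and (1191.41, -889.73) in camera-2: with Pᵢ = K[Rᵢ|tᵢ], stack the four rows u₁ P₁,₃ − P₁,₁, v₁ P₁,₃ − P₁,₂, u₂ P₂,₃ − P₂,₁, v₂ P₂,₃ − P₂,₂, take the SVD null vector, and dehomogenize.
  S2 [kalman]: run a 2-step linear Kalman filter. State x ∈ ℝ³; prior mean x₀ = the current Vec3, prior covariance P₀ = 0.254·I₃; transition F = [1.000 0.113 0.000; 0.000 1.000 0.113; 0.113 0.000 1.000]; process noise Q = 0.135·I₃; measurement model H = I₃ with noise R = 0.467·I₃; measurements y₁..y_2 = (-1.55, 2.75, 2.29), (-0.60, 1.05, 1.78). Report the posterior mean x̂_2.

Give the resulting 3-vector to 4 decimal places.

result = (-0.4452, 1.8601, 1.7778)

source (fourbar_fk): coupler pose = R=[0.8450 -0.5347 0.0000; 0.5347 0.8450 0.0000; 0.0000 0.0000 1.0000], t=(-0.5646, 0.5808, 0.0000)
after S1 (triangulate): (0.0847, 1.7186, 1.6042)
after S2 (kf_track): (-0.4452, 1.8601, 1.7778)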